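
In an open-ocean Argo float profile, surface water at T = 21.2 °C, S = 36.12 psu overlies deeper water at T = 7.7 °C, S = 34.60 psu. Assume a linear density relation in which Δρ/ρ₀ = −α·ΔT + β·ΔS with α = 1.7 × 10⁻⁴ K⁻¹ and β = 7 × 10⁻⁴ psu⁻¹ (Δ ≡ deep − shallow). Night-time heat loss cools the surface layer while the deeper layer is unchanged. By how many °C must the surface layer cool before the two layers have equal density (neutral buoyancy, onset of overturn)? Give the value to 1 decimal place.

Neutral buoyancy requires Δρ = 0, i.e. −α(T_deep − T_surf′) + β(S_deep − S_surf) = 0.
T_surf′ = T_deep − (β/α)·ΔS = 7.7 − (7 × 10⁻⁴/1.7 × 10⁻⁴)·(-1.52) = 13.959 °C.
Cooling required: 21.2 − (13.959) = 7.241 °C.

7.2 °C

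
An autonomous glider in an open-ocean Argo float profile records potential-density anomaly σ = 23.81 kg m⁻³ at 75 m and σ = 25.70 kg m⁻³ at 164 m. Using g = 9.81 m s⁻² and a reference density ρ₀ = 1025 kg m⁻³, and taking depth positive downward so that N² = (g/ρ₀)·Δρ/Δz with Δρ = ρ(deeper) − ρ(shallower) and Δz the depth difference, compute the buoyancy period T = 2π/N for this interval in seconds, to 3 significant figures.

Δρ = 1025.70 − 1023.81 = 1.89 kg m⁻³ over Δz = 164 − 75 = 89 m.
N² = (9.81/1025) × (1.89/89) = 2.0324 × 10⁻⁴ s⁻².
N = √(2.0324 × 10⁻⁴) = 0.014256 rad s⁻¹, so T = 2π/N = 440.74 s ≈ 441 s.

441 s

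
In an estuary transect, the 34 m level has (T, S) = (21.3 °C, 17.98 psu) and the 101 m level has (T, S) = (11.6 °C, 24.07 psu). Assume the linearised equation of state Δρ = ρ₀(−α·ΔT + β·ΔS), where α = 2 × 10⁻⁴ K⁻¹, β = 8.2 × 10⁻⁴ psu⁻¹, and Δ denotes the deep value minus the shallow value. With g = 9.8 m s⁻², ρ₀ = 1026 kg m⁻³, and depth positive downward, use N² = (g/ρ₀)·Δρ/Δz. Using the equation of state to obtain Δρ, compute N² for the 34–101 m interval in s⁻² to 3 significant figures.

ΔT = -9.7 K, ΔS = +6.09 psu (deep − shallow).
Δρ/ρ₀ = −αΔT + βΔS = 1.94 × 10⁻³ + 4.9938 × 10⁻³ = 6.9338 × 10⁻³, so Δρ ≈ 7.114 kg m⁻³.
N² = (g/ρ₀)·Δρ/Δz = g·(Δρ/ρ₀)/Δz = 9.8 × 6.9338 × 10⁻³ / 67 = 1.0142 × 10⁻³ s⁻² ≈ 1.01 × 10⁻³ s⁻².

1.01 × 10⁻³ s⁻²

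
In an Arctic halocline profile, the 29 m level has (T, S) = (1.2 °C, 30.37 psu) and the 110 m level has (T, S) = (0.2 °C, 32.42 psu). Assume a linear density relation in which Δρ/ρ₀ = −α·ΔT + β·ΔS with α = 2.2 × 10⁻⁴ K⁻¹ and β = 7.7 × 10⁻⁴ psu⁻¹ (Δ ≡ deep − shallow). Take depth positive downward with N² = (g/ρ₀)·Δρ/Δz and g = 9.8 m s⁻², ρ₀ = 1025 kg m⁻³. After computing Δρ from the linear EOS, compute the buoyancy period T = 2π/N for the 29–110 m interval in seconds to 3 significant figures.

426 s

ΔT = -1.0 K, ΔS = +2.05 psu (deep − shallow).
Δρ/ρ₀ = −αΔT + βΔS = 2.20 × 10⁻⁴ + 1.5785 × 10⁻³ = 1.7985 × 10⁻³, so Δρ ≈ 1.843 kg m⁻³.
N² = (g/ρ₀)·Δρ/Δz = g·(Δρ/ρ₀)/Δz = 9.8 × 1.7985 × 10⁻³ / 81 = 2.1760 × 10⁻⁴ s⁻².
N = √(2.1760 × 10⁻⁴) = 0.014751 rad s⁻¹ → T = 2π/N = 425.95 s ≈ 426 s.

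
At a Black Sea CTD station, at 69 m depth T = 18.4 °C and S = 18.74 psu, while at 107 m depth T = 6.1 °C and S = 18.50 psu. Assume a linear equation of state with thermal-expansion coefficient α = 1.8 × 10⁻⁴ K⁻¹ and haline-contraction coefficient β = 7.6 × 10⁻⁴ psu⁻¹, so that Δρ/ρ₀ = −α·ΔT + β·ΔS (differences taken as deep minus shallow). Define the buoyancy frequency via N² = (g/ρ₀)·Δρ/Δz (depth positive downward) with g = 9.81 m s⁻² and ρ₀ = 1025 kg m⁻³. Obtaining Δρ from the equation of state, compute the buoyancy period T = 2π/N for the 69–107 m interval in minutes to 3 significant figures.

ΔT = -12.3 K, ΔS = -0.24 psu (deep − shallow).
Δρ/ρ₀ = −αΔT + βΔS = 2.214 × 10⁻³ − 1.824 × 10⁻⁴ = 2.0316 × 10⁻³, so Δρ ≈ 2.082 kg m⁻³.
N² = (g/ρ₀)·Δρ/Δz = g·(Δρ/ρ₀)/Δz = 9.81 × 2.0316 × 10⁻³ / 38 = 5.2447 × 10⁻⁴ s⁻².
N = √(5.2447 × 10⁻⁴) = 0.022901 rad s⁻¹ → T = 2π/N = 274.36 s = 4.5727 min ≈ 4.57 min.

4.57 min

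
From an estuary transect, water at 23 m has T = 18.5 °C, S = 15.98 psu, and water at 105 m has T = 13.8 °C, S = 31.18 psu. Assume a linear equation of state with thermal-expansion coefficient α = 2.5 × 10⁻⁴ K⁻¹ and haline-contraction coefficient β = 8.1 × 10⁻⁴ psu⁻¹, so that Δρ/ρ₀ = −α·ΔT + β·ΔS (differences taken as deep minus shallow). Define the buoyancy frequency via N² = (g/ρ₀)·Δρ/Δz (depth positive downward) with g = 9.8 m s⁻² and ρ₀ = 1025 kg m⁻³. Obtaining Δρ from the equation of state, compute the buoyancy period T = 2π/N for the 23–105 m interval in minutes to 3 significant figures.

2.61 min

ΔT = -4.7 K, ΔS = +15.20 psu (deep − shallow).
Δρ/ρ₀ = −αΔT + βΔS = 1.175 × 10⁻³ + 0.012312 = 0.013487, so Δρ ≈ 13.82 kg m⁻³.
N² = (g/ρ₀)·Δρ/Δz = g·(Δρ/ρ₀)/Δz = 9.8 × 0.013487 / 82 = 1.6119 × 10⁻³ s⁻².
N = √(1.6119 × 10⁻³) = 0.040148 rad s⁻¹ → T = 2π/N = 156.50 s = 2.6083 min ≈ 2.61 min.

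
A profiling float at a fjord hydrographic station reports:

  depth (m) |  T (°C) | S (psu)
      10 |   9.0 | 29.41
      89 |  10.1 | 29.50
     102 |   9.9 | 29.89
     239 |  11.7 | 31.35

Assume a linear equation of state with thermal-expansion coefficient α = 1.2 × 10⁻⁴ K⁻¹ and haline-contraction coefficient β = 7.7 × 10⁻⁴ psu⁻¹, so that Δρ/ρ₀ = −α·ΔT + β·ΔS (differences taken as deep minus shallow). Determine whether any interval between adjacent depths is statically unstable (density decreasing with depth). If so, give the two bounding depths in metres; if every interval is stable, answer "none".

10–89 m

Evaluate Δρ/ρ₀ = −αΔT + βΔS across each adjacent pair:
  10–89 m: −αΔT+βΔS = −(1.2 × 10⁻⁴)(+1.1)+(7.7 × 10⁻⁴)(+0.09) = -6.3 × 10⁻⁵ → UNSTABLE
  89–102 m: −αΔT+βΔS = −(1.2 × 10⁻⁴)(-0.2)+(7.7 × 10⁻⁴)(+0.39) = 3.2 × 10⁻⁴ → stable
  102–239 m: −αΔT+βΔS = −(1.2 × 10⁻⁴)(+1.8)+(7.7 × 10⁻⁴)(+1.46) = 9.1 × 10⁻⁴ → stable
The 10–89 m interval has Δρ < 0: lighter water underlies denser water.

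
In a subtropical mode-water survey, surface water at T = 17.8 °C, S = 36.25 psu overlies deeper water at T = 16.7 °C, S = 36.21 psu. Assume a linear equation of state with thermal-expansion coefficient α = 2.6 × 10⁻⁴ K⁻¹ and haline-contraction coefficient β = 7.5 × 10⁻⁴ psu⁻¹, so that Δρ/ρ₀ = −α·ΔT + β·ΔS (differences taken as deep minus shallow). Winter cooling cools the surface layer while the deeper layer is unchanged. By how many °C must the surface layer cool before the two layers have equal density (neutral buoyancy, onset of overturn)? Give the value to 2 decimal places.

Neutral buoyancy requires Δρ = 0, i.e. −α(T_deep − T_surf′) + β(S_deep − S_surf) = 0.
T_surf′ = T_deep − (β/α)·ΔS = 16.7 − (7.5 × 10⁻⁴/2.6 × 10⁻⁴)·(-0.04) = 16.8154 °C.
Cooling required: 17.8 − (16.8154) = 0.9846 °C.

0.98 °C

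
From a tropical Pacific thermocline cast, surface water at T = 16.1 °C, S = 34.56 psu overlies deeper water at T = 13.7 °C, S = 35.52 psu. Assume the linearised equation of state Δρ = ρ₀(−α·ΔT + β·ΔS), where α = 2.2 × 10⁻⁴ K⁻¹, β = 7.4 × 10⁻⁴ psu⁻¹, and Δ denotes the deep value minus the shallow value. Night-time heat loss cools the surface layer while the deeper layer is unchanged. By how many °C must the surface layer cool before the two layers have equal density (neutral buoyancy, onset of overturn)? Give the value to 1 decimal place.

5.6 °C

Neutral buoyancy requires Δρ = 0, i.e. −α(T_deep − T_surf′) + β(S_deep − S_surf) = 0.
T_surf′ = T_deep − (β/α)·ΔS = 13.7 − (7.4 × 10⁻⁴/2.2 × 10⁻⁴)·(+0.96) = 10.471 °C.
Cooling required: 16.1 − (10.471) = 5.629 °C.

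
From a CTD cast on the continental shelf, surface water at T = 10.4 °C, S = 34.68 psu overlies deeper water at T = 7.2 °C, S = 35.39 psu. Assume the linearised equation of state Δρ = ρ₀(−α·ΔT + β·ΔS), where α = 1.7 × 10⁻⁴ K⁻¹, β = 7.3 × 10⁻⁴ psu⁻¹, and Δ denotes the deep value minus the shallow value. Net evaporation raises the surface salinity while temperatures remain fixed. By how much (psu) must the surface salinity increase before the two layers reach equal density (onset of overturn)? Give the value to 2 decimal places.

1.46 psu

Neutral buoyancy requires −α(T_deep − T_surf) + β(S_deep − S_surf′) = 0.
S_surf′ = S_deep − (α/β)·ΔT = 35.39 − (1.7 × 10⁻⁴/7.3 × 10⁻⁴)·(-3.2) = 36.1352 psu.
Increase required: 36.1352 − 34.68 = 1.4552 psu.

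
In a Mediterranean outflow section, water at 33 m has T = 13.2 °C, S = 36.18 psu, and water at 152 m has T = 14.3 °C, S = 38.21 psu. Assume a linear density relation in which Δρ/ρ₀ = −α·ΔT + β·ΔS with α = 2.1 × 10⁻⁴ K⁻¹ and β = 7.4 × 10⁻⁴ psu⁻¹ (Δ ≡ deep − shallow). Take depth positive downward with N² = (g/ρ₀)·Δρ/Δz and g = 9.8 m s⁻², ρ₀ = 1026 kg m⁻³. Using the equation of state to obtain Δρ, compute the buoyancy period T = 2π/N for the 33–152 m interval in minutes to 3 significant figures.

10.2 min

ΔT = +1.1 K, ΔS = +2.03 psu (deep − shallow).
Δρ/ρ₀ = −αΔT + βΔS = -2.31 × 10⁻⁴ + 1.5022 × 10⁻³ = 1.2712 × 10⁻³, so Δρ ≈ 1.304 kg m⁻³.
N² = (g/ρ₀)·Δρ/Δz = g·(Δρ/ρ₀)/Δz = 9.8 × 1.2712 × 10⁻³ / 119 = 1.0469 × 10⁻⁴ s⁻².
N = √(1.0469 × 10⁻⁴) = 0.010232 rad s⁻¹ → T = 2π/N = 614.07 s = 10.235 min ≈ 10.2 min.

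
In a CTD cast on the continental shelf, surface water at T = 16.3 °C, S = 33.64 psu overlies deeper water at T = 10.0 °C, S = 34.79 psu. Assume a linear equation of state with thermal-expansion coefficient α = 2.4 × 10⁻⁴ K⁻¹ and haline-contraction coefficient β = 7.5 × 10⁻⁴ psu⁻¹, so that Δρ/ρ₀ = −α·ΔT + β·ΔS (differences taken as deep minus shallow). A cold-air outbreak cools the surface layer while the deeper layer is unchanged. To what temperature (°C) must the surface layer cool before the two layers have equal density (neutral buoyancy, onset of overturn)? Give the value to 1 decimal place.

Neutral buoyancy requires Δρ = 0, i.e. −α(T_deep − T_surf′) + β(S_deep − S_surf) = 0.
T_surf′ = T_deep − (β/α)·ΔS = 10.0 − (7.5 × 10⁻⁴/2.4 × 10⁻⁴)·(+1.15) = 6.406 °C.
Cooling required: 16.3 − (6.406) = 9.894 °C.

6.4 °C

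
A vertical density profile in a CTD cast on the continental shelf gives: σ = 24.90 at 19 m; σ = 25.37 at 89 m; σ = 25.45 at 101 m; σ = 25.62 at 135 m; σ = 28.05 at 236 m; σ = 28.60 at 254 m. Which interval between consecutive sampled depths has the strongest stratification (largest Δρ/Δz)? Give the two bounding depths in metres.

Compute the density gradient over each adjacent pair:
  19–89 m: Δρ/Δz = 0.47/70 = 6.7 × 10⁻³ kg m⁻⁴
  89–101 m: Δρ/Δz = 0.08/12 = 6.7 × 10⁻³ kg m⁻⁴
  101–135 m: Δρ/Δz = 0.17/34 = 5.0 × 10⁻³ kg m⁻⁴
  135–236 m: Δρ/Δz = 2.43/101 = 0.024 kg m⁻⁴
  236–254 m: Δρ/Δz = 0.55/18 = 0.031 kg m⁻⁴
The largest gradient is in the 236–254 m interval — the pycnocline.

236–254 m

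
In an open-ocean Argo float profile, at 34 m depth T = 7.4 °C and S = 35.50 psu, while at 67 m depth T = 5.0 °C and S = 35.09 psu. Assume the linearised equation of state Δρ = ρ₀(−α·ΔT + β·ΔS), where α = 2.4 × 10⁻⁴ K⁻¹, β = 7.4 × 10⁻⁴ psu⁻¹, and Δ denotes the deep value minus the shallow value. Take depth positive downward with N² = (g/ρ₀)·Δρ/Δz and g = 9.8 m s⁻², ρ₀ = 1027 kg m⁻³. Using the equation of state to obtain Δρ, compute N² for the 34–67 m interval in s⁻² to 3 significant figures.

8.10 × 10⁻⁵ s⁻²

ΔT = -2.4 K, ΔS = -0.41 psu (deep − shallow).
Δρ/ρ₀ = −αΔT + βΔS = 5.76 × 10⁻⁴ − 3.034 × 10⁻⁴ = 2.726 × 10⁻⁴, so Δρ ≈ 0.2800 kg m⁻³.
N² = (g/ρ₀)·Δρ/Δz = g·(Δρ/ρ₀)/Δz = 9.8 × 2.726 × 10⁻⁴ / 33 = 8.0954 × 10⁻⁵ s⁻² ≈ 8.10 × 10⁻⁵ s⁻².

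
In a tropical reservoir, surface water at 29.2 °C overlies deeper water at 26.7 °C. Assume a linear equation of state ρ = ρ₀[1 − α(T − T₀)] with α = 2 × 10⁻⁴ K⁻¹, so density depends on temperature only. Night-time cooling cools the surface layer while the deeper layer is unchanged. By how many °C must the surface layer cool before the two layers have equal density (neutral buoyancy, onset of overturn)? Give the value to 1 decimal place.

With temperature the only control, equal density requires T_surf′ = T_deep.
T_surf′ = 26.7 °C.
Cooling required: 29.2 − 26.7 = 2.5 °C.

2.5 °C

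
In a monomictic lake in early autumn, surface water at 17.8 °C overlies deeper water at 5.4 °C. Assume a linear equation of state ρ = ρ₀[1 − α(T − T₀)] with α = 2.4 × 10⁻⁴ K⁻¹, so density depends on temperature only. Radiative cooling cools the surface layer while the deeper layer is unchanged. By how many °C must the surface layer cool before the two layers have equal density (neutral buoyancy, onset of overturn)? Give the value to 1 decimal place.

12.4 °C

With temperature the only control, equal density requires T_surf′ = T_deep.
T_surf′ = 5.4 °C.
Cooling required: 17.8 − 5.4 = 12.4 °C.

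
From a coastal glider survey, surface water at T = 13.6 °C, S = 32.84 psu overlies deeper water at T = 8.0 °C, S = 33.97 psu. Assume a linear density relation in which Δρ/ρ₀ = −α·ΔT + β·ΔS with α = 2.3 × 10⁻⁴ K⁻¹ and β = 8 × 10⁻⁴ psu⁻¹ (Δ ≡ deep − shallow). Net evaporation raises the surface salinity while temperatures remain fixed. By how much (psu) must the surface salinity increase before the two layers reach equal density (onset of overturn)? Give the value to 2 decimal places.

2.74 psu

Neutral buoyancy requires −α(T_deep − T_surf) + β(S_deep − S_surf′) = 0.
S_surf′ = S_deep − (α/β)·ΔT = 33.97 − (2.3 × 10⁻⁴/8 × 10⁻⁴)·(-5.6) = 35.5800 psu.
Increase required: 35.5800 − 32.84 = 2.7400 psu.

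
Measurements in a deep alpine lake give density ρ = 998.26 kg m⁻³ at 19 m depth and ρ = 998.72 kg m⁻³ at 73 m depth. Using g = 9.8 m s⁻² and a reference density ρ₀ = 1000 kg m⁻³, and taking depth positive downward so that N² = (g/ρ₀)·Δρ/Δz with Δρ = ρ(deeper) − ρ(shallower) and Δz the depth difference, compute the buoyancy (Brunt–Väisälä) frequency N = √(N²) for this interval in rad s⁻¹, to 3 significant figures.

Δρ = 998.72 − 998.26 = 0.46 kg m⁻³ over Δz = 73 − 19 = 54 m.
N² = (9.8/1000) × (0.46/54) = 8.3481 × 10⁻⁵ s⁻².
N = √(8.3481 × 10⁻⁵) = 9.1368 × 10⁻³ rad s⁻¹ ≈ 9.14 × 10⁻³ rad s⁻¹.
N² > 0, so the interval is statically stable.

9.14 × 10⁻³ rad s⁻¹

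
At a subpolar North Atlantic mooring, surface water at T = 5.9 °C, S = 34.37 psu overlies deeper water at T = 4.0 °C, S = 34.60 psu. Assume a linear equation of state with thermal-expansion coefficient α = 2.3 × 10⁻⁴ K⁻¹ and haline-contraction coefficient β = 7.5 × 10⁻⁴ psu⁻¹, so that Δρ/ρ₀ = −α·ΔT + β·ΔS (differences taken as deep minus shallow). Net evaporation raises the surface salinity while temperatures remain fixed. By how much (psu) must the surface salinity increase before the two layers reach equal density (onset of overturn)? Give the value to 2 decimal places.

Neutral buoyancy requires −α(T_deep − T_surf) + β(S_deep − S_surf′) = 0.
S_surf′ = S_deep − (α/β)·ΔT = 34.60 − (2.3 × 10⁻⁴/7.5 × 10⁻⁴)·(-1.9) = 35.1827 psu.
Increase required: 35.1827 − 34.37 = 0.8127 psu.

0.81 psu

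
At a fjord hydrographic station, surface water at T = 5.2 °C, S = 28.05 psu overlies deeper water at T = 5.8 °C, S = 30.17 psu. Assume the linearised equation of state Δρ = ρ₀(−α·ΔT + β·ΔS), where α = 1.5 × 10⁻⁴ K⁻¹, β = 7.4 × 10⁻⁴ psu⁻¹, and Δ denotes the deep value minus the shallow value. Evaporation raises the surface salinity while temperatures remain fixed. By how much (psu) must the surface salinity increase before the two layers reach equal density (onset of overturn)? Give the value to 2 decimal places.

2.00 psu

Neutral buoyancy requires −α(T_deep − T_surf) + β(S_deep − S_surf′) = 0.
S_surf′ = S_deep − (α/β)·ΔT = 30.17 − (1.5 × 10⁻⁴/7.4 × 10⁻⁴)·(+0.6) = 30.0484 psu.
Increase required: 30.0484 − 28.05 = 1.9984 psu.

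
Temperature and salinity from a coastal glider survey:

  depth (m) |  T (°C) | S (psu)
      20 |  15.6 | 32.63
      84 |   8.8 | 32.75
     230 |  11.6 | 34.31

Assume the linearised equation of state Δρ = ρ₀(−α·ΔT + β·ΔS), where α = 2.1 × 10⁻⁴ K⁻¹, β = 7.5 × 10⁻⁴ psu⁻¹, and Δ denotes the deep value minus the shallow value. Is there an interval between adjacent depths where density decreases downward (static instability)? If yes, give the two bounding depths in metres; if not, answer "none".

Evaluate Δρ/ρ₀ = −αΔT + βΔS across each adjacent pair:
  20–84 m: −αΔT+βΔS = −(2.1 × 10⁻⁴)(-6.8)+(7.5 × 10⁻⁴)(+0.12) = 1.5 × 10⁻³ → stable
  84–230 m: −αΔT+βΔS = −(2.1 × 10⁻⁴)(+2.8)+(7.5 × 10⁻⁴)(+1.56) = 5.8 × 10⁻⁴ → stable
Every interval has Δρ > 0: the column is stably stratified throughout.

none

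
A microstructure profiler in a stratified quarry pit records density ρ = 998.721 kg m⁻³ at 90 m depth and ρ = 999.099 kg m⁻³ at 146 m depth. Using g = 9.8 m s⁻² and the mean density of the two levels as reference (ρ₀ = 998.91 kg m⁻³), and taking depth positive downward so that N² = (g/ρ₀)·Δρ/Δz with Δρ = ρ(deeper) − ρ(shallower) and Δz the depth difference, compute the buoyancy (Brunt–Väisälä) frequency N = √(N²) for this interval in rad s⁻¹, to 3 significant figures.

8.14 × 10⁻³ rad s⁻¹

Δρ = 999.099 − 998.721 = 0.378 kg m⁻³ over Δz = 146 − 90 = 56 m.
N² = (9.8/998.91) × (0.378/56) = 6.6222 × 10⁻⁵ s⁻².
N = √(6.6222 × 10⁻⁵) = 8.1377 × 10⁻³ rad s⁻¹ ≈ 8.14 × 10⁻³ rad s⁻¹.
Since Δρ > 0 the layer is stably stratified.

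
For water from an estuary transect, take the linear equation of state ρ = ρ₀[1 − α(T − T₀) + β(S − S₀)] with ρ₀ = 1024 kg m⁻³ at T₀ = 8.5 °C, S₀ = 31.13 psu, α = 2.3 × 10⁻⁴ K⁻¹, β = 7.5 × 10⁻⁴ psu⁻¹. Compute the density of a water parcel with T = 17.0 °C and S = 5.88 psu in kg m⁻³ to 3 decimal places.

1002.606 kg m⁻³

T − T₀ = +8.5 K, S − S₀ = -25.25 psu.
Bracket = 1 − α·(+8.5) + β·(-25.25) = 1 + (-0.0208925) = 0.9791075.
ρ = 1024 × 0.9791075 = 1002.606 kg m⁻³.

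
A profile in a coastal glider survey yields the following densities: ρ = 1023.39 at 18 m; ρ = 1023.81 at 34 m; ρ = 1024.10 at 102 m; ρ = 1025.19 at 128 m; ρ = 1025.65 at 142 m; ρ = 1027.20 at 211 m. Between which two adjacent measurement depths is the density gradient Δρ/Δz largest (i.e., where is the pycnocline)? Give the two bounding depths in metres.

102–128 m

Compute the density gradient over each adjacent pair:
  18–34 m: Δρ/Δz = 0.42/16 = 0.026 kg m⁻⁴
  34–102 m: Δρ/Δz = 0.29/68 = 4.3 × 10⁻³ kg m⁻⁴
  102–128 m: Δρ/Δz = 1.09/26 = 0.042 kg m⁻⁴
  128–142 m: Δρ/Δz = 0.46/14 = 0.033 kg m⁻⁴
  142–211 m: Δρ/Δz = 1.55/69 = 0.022 kg m⁻⁴
The largest gradient is in the 102–128 m interval — the pycnocline.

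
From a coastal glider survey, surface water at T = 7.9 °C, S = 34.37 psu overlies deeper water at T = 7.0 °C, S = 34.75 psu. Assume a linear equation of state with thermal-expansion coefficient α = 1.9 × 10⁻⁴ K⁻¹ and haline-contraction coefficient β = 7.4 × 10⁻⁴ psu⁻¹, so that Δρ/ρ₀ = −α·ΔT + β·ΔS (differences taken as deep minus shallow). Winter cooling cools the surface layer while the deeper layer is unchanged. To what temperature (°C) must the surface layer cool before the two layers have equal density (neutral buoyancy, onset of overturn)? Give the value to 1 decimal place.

Neutral buoyancy requires Δρ = 0, i.e. −α(T_deep − T_surf′) + β(S_deep − S_surf) = 0.
T_surf′ = T_deep − (β/α)·ΔS = 7.0 − (7.4 × 10⁻⁴/1.9 × 10⁻⁴)·(+0.38) = 5.520 °C.
Cooling required: 7.9 − (5.520) = 2.380 °C.

5.5 °C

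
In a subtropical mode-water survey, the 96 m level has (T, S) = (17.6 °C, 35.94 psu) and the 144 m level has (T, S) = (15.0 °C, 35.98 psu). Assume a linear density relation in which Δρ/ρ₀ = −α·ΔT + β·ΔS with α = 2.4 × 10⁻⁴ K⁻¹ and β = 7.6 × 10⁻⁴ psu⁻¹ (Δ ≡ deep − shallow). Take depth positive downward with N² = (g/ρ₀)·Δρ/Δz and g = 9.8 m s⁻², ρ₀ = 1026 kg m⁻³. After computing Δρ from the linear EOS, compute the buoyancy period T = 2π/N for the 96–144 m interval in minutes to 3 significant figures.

9.06 min

ΔT = -2.6 K, ΔS = +0.04 psu (deep − shallow).
Δρ/ρ₀ = −αΔT + βΔS = 6.24 × 10⁻⁴ + 3.04 × 10⁻⁵ = 6.544 × 10⁻⁴, so Δρ ≈ 0.6714 kg m⁻³.
N² = (g/ρ₀)·Δρ/Δz = g·(Δρ/ρ₀)/Δz = 9.8 × 6.544 × 10⁻⁴ / 48 = 1.3361 × 10⁻⁴ s⁻².
N = √(1.3361 × 10⁻⁴) = 0.011559 rad s⁻¹ → T = 2π/N = 543.58 s = 9.0597 min ≈ 9.06 min.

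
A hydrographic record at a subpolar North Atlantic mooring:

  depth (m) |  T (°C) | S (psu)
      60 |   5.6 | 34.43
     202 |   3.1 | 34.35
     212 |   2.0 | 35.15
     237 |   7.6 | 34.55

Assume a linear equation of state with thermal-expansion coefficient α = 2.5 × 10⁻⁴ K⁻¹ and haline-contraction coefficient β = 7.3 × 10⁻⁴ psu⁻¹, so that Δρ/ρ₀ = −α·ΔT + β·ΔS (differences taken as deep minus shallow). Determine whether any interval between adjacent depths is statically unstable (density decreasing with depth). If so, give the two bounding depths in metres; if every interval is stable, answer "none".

212–237 m

Evaluate Δρ/ρ₀ = −αΔT + βΔS across each adjacent pair:
  60–202 m: −αΔT+βΔS = −(2.5 × 10⁻⁴)(-2.5)+(7.3 × 10⁻⁴)(-0.08) = 5.7 × 10⁻⁴ → stable
  202–212 m: −αΔT+βΔS = −(2.5 × 10⁻⁴)(-1.1)+(7.3 × 10⁻⁴)(+0.80) = 8.6 × 10⁻⁴ → stable
  212–237 m: −αΔT+βΔS = −(2.5 × 10⁻⁴)(+5.6)+(7.3 × 10⁻⁴)(-0.60) = -1.8 × 10⁻³ → UNSTABLE
The 212–237 m interval has Δρ < 0: lighter water underlies denser water.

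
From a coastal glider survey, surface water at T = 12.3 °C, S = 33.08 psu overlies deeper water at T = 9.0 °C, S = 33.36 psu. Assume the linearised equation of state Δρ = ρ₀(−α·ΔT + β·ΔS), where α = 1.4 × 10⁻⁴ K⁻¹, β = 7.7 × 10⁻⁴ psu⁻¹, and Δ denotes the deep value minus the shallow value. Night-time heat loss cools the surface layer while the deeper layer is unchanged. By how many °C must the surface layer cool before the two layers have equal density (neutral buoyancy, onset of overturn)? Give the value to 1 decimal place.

4.8 °C

Neutral buoyancy requires Δρ = 0, i.e. −α(T_deep − T_surf′) + β(S_deep − S_surf) = 0.
T_surf′ = T_deep − (β/α)·ΔS = 9.0 − (7.7 × 10⁻⁴/1.4 × 10⁻⁴)·(+0.28) = 7.460 °C.
Cooling required: 12.3 − (7.460) = 4.840 °C.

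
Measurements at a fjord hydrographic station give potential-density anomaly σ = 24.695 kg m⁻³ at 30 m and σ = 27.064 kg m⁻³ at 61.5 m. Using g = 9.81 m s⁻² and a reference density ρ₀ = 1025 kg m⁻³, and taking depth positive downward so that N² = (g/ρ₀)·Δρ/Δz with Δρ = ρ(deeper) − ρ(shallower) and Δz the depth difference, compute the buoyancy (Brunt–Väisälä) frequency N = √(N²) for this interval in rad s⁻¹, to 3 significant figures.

0.0268 rad s⁻¹

Δρ = 1027.064 − 1024.695 = 2.369 kg m⁻³ over Δz = 61.5 − 30 = 31.5 m.
N² = (9.81/1025) × (2.369/31.5) = 7.1978 × 10⁻⁴ s⁻².
N = √(7.1978 × 10⁻⁴) = 0.026829 rad s⁻¹ ≈ 0.0268 rad s⁻¹.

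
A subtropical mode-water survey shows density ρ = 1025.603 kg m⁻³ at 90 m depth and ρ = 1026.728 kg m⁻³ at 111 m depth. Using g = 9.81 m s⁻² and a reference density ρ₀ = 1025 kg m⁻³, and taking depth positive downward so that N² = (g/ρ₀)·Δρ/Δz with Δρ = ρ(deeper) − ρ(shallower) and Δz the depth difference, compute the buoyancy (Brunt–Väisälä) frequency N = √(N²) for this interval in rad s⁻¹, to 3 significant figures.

0.0226 rad s⁻¹

Δρ = 1026.728 − 1025.603 = 1.125 kg m⁻³ over Δz = 111 − 90 = 21 m.
N² = (9.81/1025) × (1.125/21) = 5.1272 × 10⁻⁴ s⁻².
N = √(5.1272 × 10⁻⁴) = 0.022643 rad s⁻¹ ≈ 0.0226 rad s⁻¹.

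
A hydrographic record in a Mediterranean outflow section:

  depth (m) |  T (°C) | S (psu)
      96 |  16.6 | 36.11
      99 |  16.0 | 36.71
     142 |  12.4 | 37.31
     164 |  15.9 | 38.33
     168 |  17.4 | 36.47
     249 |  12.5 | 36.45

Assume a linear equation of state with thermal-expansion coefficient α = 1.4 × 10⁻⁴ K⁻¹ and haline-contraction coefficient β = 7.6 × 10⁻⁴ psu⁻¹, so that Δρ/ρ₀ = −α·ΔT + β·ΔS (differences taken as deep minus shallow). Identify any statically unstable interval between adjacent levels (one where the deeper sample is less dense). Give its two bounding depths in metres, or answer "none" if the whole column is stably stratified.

164–168 m

Evaluate Δρ/ρ₀ = −αΔT + βΔS across each adjacent pair:
  96–99 m: −αΔT+βΔS = −(1.4 × 10⁻⁴)(-0.6)+(7.6 × 10⁻⁴)(+0.60) = 5.4 × 10⁻⁴ → stable
  99–142 m: −αΔT+βΔS = −(1.4 × 10⁻⁴)(-3.6)+(7.6 × 10⁻⁴)(+0.60) = 9.6 × 10⁻⁴ → stable
  142–164 m: −αΔT+βΔS = −(1.4 × 10⁻⁴)(+3.5)+(7.6 × 10⁻⁴)(+1.02) = 2.9 × 10⁻⁴ → stable
  164–168 m: −αΔT+βΔS = −(1.4 × 10⁻⁴)(+1.5)+(7.6 × 10⁻⁴)(-1.86) = -1.6 × 10⁻³ → UNSTABLE
  168–249 m: −αΔT+βΔS = −(1.4 × 10⁻⁴)(-4.9)+(7.6 × 10⁻⁴)(-0.02) = 6.7 × 10⁻⁴ → stable
The 164–168 m interval has Δρ < 0: lighter water underlies denser water.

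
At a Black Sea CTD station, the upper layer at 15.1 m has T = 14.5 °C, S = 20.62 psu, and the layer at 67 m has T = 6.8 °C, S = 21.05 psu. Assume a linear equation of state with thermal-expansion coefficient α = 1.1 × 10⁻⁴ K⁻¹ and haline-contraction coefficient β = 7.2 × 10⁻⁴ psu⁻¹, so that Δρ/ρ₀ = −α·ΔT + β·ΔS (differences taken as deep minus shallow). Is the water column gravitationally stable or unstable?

ΔT = 6.8 − 14.5 = -7.7 K and ΔS = 21.05 − 20.62 = +0.43 psu (deep − shallow).
−αΔT = 8.47 × 10⁻⁴; βΔS = 3.096 × 10⁻⁴; sum Δρ/ρ₀ = 1.1566 × 10⁻³.
Δρ/ρ₀ > 0, so Δρ > 0: deeper water is denser → statically stable.

stable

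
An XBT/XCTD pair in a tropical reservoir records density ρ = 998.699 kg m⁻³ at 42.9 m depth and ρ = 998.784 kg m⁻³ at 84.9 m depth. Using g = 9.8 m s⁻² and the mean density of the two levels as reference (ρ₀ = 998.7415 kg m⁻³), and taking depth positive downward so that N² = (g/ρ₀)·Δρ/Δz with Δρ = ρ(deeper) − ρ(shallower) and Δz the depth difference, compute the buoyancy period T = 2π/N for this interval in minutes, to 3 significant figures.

Δρ = 998.784 − 998.699 = 0.085 kg m⁻³ over Δz = 84.9 − 42.9 = 42 m.
N² = (9.8/998.7415) × (0.085/42) = 1.9858 × 10⁻⁵ s⁻².
N = √(1.9858 × 10⁻⁵) = 4.4562 × 10⁻³ rad s⁻¹, so T = 2π/N = 1.4100 × 10³ s = 23.500 min ≈ 23.5 min.

23.5 min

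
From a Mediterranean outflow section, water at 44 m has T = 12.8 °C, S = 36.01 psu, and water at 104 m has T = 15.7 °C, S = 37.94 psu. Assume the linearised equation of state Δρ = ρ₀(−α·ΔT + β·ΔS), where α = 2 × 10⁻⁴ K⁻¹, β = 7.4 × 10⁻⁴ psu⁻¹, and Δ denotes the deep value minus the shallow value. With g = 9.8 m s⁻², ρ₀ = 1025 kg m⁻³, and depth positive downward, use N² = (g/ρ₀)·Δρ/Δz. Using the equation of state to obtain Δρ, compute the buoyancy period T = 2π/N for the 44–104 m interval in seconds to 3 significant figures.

534 s

ΔT = +2.9 K, ΔS = +1.93 psu (deep − shallow).
Δρ/ρ₀ = −αΔT + βΔS = -5.80 × 10⁻⁴ + 1.4282 × 10⁻³ = 8.482 × 10⁻⁴, so Δρ ≈ 0.8694 kg m⁻³.
N² = (g/ρ₀)·Δρ/Δz = g·(Δρ/ρ₀)/Δz = 9.8 × 8.482 × 10⁻⁴ / 60 = 1.3854 × 10⁻⁴ s⁻².
N = √(1.3854 × 10⁻⁴) = 0.011770 rad s⁻¹ → T = 2π/N = 533.83 s ≈ 534 s.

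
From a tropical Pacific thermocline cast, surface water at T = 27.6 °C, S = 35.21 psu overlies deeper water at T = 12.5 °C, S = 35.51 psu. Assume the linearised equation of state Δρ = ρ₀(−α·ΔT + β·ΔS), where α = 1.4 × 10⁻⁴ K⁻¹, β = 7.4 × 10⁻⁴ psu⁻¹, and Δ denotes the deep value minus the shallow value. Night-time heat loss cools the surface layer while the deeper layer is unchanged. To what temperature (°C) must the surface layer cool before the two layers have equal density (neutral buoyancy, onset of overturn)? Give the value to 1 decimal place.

Neutral buoyancy requires Δρ = 0, i.e. −α(T_deep − T_surf′) + β(S_deep − S_surf) = 0.
T_surf′ = T_deep − (β/α)·ΔS = 12.5 − (7.4 × 10⁻⁴/1.4 × 10⁻⁴)·(+0.30) = 10.914 °C.
Cooling required: 27.6 − (10.914) = 16.686 °C.

10.9 °C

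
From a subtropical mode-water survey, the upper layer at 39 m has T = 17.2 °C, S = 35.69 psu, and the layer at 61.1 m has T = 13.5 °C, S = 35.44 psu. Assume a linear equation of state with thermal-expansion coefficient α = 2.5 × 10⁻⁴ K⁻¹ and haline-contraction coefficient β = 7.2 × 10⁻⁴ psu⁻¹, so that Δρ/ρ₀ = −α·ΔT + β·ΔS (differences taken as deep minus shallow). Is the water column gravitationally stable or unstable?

stable

ΔT = 13.5 − 17.2 = -3.7 K and ΔS = 35.44 − 35.69 = -0.25 psu (deep − shallow).
−αΔT = 9.25 × 10⁻⁴; βΔS = -1.80 × 10⁻⁴; sum Δρ/ρ₀ = 7.45 × 10⁻⁴.
Δρ/ρ₀ > 0, so Δρ > 0: deeper water is denser → statically stable.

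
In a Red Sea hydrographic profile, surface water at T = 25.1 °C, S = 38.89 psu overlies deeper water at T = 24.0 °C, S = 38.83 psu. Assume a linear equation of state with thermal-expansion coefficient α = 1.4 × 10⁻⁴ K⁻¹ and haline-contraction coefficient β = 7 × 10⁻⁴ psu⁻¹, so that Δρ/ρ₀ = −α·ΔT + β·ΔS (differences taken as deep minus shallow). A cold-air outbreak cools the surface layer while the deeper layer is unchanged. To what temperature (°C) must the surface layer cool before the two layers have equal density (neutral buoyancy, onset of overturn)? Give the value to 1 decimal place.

Neutral buoyancy requires Δρ = 0, i.e. −α(T_deep − T_surf′) + β(S_deep − S_surf) = 0.
T_surf′ = T_deep − (β/α)·ΔS = 24.0 − (7 × 10⁻⁴/1.4 × 10⁻⁴)·(-0.06) = 24.300 °C.
Cooling required: 25.1 − (24.300) = 0.800 °C.

24.3 °C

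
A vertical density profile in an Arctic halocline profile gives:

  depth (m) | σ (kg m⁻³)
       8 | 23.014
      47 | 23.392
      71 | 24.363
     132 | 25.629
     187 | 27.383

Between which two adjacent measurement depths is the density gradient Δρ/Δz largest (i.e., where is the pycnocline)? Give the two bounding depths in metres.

47–71 m

Compute the density gradient over each adjacent pair:
  8–47 m: Δρ/Δz = 0.378/39 = 9.7 × 10⁻³ kg m⁻⁴
  47–71 m: Δρ/Δz = 0.971/24 = 0.040 kg m⁻⁴
  71–132 m: Δρ/Δz = 1.266/61 = 0.021 kg m⁻⁴
  132–187 m: Δρ/Δz = 1.754/55 = 0.032 kg m⁻⁴
The largest gradient is in the 47–71 m interval — the pycnocline.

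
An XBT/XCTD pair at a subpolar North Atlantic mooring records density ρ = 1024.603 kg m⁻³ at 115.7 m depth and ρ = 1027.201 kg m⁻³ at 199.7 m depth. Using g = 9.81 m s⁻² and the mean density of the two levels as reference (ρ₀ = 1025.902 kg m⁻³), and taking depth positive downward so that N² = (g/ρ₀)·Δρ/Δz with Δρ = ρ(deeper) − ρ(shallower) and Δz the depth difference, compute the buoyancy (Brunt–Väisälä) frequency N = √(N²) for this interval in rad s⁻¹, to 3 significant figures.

Δρ = 1027.201 − 1024.603 = 2.598 kg m⁻³ over Δz = 199.7 − 115.7 = 84 m.
N² = (9.81/1025.902) × (2.598/84) = 2.9575 × 10⁻⁴ s⁻².
N = √(2.9575 × 10⁻⁴) = 0.017197 rad s⁻¹ ≈ 0.0172 rad s⁻¹.
A positive N² confirms static stability across the interval.

0.0172 rad s⁻¹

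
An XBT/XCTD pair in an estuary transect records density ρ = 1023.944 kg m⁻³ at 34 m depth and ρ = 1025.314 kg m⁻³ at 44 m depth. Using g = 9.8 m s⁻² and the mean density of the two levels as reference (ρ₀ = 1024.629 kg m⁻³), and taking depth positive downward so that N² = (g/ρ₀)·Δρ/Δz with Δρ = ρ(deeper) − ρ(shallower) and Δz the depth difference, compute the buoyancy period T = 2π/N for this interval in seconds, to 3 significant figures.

Δρ = 1025.314 − 1023.944 = 1.370 kg m⁻³ over Δz = 44 − 34 = 10 m.
N² = (9.8/1024.629) × (1.370/10) = 1.3103 × 10⁻³ s⁻².
N = √(1.3103 × 10⁻³) = 0.036198 rad s⁻¹, so T = 2π/N = 173.58 s ≈ 174 s.

174 s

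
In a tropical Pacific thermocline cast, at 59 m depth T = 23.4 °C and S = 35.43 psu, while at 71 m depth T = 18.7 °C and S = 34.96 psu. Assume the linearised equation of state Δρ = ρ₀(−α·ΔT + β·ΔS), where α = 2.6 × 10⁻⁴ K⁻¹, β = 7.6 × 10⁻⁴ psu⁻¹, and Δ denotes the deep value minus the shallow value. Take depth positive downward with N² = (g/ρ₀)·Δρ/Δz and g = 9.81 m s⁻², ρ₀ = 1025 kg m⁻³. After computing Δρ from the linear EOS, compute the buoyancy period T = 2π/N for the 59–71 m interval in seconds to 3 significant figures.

ΔT = -4.7 K, ΔS = -0.47 psu (deep − shallow).
Δρ/ρ₀ = −αΔT + βΔS = 1.222 × 10⁻³ − 3.572 × 10⁻⁴ = 8.648 × 10⁻⁴, so Δρ ≈ 0.8864 kg m⁻³.
N² = (g/ρ₀)·Δρ/Δz = g·(Δρ/ρ₀)/Δz = 9.81 × 8.648 × 10⁻⁴ / 12 = 7.0697 × 10⁻⁴ s⁻².
N = √(7.0697 × 10⁻⁴) = 0.026589 rad s⁻¹ → T = 2π/N = 236.31 s ≈ 236 s.

236 s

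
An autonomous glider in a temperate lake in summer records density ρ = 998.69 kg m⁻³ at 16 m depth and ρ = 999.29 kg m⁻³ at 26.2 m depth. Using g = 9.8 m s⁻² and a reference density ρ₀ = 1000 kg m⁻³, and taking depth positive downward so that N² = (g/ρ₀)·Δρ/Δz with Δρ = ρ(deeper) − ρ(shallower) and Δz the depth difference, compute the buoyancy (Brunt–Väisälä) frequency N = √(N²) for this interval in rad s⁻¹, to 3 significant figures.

Δρ = 999.29 − 998.69 = 0.60 kg m⁻³ over Δz = 26.2 − 16 = 10.2 m.
N² = (9.8/1000) × (0.60/10.2) = 5.7647 × 10⁻⁴ s⁻².
N = √(5.7647 × 10⁻⁴) = 0.024010 rad s⁻¹ ≈ 0.0240 rad s⁻¹.
N² > 0, so the interval is statically stable.

0.0240 rad s⁻¹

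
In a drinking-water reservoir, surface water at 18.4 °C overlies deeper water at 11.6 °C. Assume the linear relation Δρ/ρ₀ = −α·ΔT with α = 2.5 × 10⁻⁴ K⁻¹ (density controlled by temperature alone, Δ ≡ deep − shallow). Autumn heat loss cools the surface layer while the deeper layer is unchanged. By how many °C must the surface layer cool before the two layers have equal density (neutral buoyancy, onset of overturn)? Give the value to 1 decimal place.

With temperature the only control, equal density requires T_surf′ = T_deep.
T_surf′ = 11.6 °C.
Cooling required: 18.4 − 11.6 = 6.8 °C.

6.8 °C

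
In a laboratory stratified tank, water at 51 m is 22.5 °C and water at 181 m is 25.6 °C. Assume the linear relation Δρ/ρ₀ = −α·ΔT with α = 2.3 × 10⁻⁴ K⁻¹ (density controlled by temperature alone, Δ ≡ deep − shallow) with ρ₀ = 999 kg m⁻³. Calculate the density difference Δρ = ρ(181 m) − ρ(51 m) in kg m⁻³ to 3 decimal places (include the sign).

ΔT = +3.1 K, Δρ/ρ₀ = −αΔT = -7.13 × 10⁻⁴.
Δρ = 999 × (-7.13 × 10⁻⁴) = -0.712 kg m⁻³.
Negative Δρ: lighter below, statically unstable.

-0.712 kg m⁻³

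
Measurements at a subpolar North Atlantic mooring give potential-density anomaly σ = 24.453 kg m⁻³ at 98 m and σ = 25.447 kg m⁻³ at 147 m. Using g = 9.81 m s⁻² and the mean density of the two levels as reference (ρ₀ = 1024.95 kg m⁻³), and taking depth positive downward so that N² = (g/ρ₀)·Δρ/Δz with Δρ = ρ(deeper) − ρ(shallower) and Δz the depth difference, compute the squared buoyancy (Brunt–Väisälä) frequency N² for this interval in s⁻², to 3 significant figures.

Δρ = 1025.447 − 1024.453 = 0.994 kg m⁻³ over Δz = 147 − 98 = 49 m.
N² = (9.81/1024.95) × (0.994/49) = 1.9416 × 10⁻⁴ s⁻² ≈ 1.94 × 10⁻⁴ s⁻².

1.94 × 10⁻⁴ s⁻²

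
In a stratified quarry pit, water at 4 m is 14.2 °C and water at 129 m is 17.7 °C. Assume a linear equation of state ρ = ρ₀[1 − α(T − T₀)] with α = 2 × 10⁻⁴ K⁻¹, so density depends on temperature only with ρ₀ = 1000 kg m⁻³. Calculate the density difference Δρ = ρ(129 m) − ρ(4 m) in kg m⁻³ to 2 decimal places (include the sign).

ΔT = +3.5 K, Δρ/ρ₀ = −αΔT = -7.00 × 10⁻⁴.
Δρ = 1000 × (-7.00 × 10⁻⁴) = -0.70 kg m⁻³.
Negative Δρ: lighter below, statically unstable.

-0.70 kg m⁻³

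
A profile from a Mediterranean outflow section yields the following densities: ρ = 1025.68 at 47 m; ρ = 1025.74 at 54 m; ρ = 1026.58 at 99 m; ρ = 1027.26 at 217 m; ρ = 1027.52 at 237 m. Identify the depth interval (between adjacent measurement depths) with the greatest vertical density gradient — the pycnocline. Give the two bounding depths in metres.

54–99 m

Compute the density gradient over each adjacent pair:
  47–54 m: Δρ/Δz = 0.06/7 = 8.6 × 10⁻³ kg m⁻⁴
  54–99 m: Δρ/Δz = 0.84/45 = 0.019 kg m⁻⁴
  99–217 m: Δρ/Δz = 0.68/118 = 5.8 × 10⁻³ kg m⁻⁴
  217–237 m: Δρ/Δz = 0.26/20 = 0.013 kg m⁻⁴
The largest gradient is in the 54–99 m interval — the pycnocline.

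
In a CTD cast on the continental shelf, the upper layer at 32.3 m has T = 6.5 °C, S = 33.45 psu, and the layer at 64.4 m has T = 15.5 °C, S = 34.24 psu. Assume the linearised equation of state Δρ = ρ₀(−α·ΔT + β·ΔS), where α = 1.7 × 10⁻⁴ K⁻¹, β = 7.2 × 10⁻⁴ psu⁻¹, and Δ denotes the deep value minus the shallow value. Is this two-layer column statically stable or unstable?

ΔT = 15.5 − 6.5 = +9.0 K and ΔS = 34.24 − 33.45 = +0.79 psu (deep − shallow).
−αΔT = -1.53 × 10⁻³; βΔS = 5.688 × 10⁻⁴; sum Δρ/ρ₀ = -9.612 × 10⁻⁴.
Δρ/ρ₀ < 0, so Δρ < 0: deeper water is lighter → statically unstable; the column would overturn.

unstable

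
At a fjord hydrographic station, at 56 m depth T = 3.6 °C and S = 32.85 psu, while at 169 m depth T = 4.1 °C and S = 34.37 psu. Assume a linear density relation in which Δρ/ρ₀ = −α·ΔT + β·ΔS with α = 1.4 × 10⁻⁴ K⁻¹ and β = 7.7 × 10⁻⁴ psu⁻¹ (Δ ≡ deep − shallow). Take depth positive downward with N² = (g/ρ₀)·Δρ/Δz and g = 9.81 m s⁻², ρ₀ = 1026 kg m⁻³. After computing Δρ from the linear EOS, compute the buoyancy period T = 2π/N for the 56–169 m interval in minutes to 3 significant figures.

10.7 min

ΔT = +0.5 K, ΔS = +1.52 psu (deep − shallow).
Δρ/ρ₀ = −αΔT + βΔS = -7.00 × 10⁻⁵ + 1.1704 × 10⁻³ = 1.1004 × 10⁻³, so Δρ ≈ 1.129 kg m⁻³.
N² = (g/ρ₀)·Δρ/Δz = g·(Δρ/ρ₀)/Δz = 9.81 × 1.1004 × 10⁻³ / 113 = 9.5530 × 10⁻⁵ s⁻².
N = √(9.5530 × 10⁻⁵) = 9.7739 × 10⁻³ rad s⁻¹ → T = 2π/N = 642.85 s = 10.714 min ≈ 10.7 min.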